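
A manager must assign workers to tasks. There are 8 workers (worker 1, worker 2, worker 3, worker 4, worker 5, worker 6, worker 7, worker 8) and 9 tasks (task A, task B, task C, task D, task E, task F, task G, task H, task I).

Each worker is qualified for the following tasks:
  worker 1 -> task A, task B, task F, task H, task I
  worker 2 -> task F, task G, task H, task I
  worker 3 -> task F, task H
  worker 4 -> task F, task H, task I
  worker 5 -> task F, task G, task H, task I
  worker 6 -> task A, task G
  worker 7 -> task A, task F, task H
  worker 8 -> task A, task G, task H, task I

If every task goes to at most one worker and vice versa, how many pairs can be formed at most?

A valid assignment of size 6: worker 1→task B, worker 2→task I, worker 3→task H, worker 4→task F, worker 5→task G, worker 6→task A.
The set {worker 2, worker 3, worker 4, worker 5, worker 6, worker 7, worker 8} has only 5 neighbours ({task A, task F, task G, task H, task I}), so by Hall's theorem at most 6 of the 8 workers can be matched.

6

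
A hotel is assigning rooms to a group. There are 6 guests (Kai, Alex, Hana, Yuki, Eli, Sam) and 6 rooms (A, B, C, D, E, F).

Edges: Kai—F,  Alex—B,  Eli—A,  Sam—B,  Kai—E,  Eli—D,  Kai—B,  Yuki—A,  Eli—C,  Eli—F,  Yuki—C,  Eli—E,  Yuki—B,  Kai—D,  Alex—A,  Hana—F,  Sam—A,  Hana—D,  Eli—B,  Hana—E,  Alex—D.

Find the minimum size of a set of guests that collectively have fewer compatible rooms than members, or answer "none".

A matching saturating every guest exists, for instance Kai→F, Alex→D, Hana→E, Yuki→C, Eli→A, Sam→B.
By Hall's marriage theorem, this means |N(S)| ≥ |S| for every subset S, so no violating subset exists.

none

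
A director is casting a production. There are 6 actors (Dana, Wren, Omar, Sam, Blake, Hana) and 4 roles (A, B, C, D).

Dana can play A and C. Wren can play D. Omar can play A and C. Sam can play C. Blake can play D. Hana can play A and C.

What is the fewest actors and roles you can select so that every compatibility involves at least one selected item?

3

The 3 edges Dana–A, Wren–D, Omar–C form a matching, so any vertex cover needs at least 3 vertices (one per matched edge).
Conversely {A, C, D} meets every edge and has exactly 3 vertices, so 3 is optimal.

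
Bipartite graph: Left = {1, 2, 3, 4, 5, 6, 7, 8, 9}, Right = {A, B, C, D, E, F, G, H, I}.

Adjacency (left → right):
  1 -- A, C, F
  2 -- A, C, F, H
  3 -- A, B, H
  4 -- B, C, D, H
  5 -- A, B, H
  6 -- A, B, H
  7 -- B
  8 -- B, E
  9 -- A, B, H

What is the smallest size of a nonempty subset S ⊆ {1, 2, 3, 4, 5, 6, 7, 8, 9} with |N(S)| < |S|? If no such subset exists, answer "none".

4

Take S = {3, 5, 6, 7}. Its neighbourhood is {A, B, H}, so |N(S)| = 3 < |S| = 4.
Every subset of size less than 4 has at least as many neighbours as members, so 4 is the minimum.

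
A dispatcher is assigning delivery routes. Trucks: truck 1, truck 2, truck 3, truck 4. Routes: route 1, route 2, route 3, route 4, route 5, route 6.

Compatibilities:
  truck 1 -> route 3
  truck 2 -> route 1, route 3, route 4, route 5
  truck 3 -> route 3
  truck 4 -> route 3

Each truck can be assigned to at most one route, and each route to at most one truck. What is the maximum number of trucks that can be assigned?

2

A valid assignment of size 2: truck 1→route 3, truck 2→route 4.
The set {truck 1, truck 3, truck 4} has only 1 neighbour ({route 3}), so by Hall's theorem at most 2 of the 4 trucks can be matched.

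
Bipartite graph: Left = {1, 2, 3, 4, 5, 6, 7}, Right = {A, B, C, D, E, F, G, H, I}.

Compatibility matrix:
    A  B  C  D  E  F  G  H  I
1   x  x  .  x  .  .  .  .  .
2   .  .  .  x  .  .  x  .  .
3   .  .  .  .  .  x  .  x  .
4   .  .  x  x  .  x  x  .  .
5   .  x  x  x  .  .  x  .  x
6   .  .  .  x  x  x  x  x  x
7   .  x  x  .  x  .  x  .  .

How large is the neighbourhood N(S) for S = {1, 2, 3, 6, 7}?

9

The union of neighbours of {1, 2, 3, 6, 7} is {A, B, C, D, E, F, G, H, I}, which has 9 elements.
Since |N(S)| = 9 ≥ |S| = 5, Hall's condition holds for this subset.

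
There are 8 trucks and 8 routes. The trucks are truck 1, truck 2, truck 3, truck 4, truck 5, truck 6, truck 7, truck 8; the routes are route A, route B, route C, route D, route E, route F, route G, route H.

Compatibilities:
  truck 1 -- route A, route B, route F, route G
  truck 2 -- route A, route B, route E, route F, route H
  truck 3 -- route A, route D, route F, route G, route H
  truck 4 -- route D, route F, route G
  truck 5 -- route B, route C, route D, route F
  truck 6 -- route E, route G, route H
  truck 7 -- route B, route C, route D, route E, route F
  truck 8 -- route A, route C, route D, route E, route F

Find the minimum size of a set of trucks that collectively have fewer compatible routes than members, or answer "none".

A matching saturating every truck exists, for instance truck 1→route B, truck 2→route A, truck 3→route H, truck 4→route F, truck 5→route C, truck 6→route G, truck 7→route D, truck 8→route E.
By Hall's marriage theorem, this means |N(S)| ≥ |S| for every subset S, so no violating subset exists.

none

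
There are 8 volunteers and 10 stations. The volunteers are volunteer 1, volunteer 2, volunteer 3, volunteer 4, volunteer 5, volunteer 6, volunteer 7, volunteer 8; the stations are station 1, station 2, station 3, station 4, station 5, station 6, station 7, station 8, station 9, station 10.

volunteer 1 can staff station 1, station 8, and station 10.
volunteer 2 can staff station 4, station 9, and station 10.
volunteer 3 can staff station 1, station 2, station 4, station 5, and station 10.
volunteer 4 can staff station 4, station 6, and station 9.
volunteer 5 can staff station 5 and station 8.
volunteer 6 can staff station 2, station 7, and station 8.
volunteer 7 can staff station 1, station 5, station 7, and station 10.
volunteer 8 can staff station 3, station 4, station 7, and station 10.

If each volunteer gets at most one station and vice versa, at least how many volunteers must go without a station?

For example, pair volunteer 1→station 1, volunteer 2→station 10, volunteer 3→station 2, volunteer 4→station 9, volunteer 5→station 5, volunteer 6→station 8, volunteer 7→station 7, volunteer 8→station 4.
This saturates every volunteer, so 8 is the maximum.
That matches 8 of the 8, leaving 0 unmatched; no matching can do better.

0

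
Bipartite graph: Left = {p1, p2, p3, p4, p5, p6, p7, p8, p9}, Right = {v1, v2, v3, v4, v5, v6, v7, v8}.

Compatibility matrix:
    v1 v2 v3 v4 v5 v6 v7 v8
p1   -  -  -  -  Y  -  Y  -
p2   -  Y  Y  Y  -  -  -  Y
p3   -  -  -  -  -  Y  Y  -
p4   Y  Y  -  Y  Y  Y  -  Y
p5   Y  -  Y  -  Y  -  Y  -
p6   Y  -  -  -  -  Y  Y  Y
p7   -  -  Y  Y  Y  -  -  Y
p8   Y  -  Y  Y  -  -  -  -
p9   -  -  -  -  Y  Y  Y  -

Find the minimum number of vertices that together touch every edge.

The 8 edges p1–v5, p2–v3, p3–v6, p4–v2, p5–v7, p6–v8, p7–v4, p8–v1 form a matching, so any vertex cover needs at least 8 vertices (one per matched edge).
Conversely {v1, v2, v3, v4, v5, v6, v7, v8} meets every edge and has exactly 8 vertices, so 8 is optimal.

8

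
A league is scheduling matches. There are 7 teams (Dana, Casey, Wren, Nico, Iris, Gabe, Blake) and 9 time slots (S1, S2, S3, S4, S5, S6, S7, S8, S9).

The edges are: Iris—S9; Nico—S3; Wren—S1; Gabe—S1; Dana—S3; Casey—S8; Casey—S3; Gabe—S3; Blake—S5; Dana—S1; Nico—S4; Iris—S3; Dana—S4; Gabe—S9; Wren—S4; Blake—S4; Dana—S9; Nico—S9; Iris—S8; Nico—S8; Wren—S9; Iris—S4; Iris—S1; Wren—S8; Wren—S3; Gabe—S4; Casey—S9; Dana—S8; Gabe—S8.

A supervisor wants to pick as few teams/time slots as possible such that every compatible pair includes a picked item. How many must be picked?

6

A maximum matching has 6 edges (e.g. Dana–S4, Casey–S8, Wren–S1, Nico–S9, Iris–S3, Blake–S5).
By König's theorem the minimum vertex cover has the same size. One such cover is {Blake, S1, S3, S4, S8, S9}.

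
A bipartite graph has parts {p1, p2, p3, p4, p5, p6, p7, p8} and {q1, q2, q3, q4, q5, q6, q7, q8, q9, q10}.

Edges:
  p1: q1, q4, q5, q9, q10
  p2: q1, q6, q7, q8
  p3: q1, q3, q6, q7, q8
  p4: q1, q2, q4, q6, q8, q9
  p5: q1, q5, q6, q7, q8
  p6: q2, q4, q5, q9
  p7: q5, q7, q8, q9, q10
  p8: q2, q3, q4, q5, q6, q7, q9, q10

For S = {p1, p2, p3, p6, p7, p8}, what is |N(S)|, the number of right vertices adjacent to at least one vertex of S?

The union of neighbours of {p1, p2, p3, p6, p7, p8} is {q1, q2, q3, q4, q5, q6, q7, q8, q9, q10}, which has 10 elements.
Since |N(S)| = 10 ≥ |S| = 6, Hall's condition holds for this subset.

10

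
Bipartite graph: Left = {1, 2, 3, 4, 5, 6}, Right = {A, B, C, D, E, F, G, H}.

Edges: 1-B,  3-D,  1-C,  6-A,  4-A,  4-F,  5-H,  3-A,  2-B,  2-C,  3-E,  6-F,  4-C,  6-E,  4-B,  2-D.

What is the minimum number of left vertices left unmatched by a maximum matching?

0

A valid assignment of size 6: 1-C, 2-B, 3-D, 4-F, 5-H, 6-E.
All 6 left vertices are matched, so no larger matching exists.
That matches 6 of the 6, leaving 0 unmatched; no matching can do better.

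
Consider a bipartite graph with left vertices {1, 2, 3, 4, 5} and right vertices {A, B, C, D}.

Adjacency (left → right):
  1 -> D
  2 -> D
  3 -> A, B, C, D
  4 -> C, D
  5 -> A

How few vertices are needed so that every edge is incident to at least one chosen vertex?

{3, 4, 5, D} is a vertex cover of size 4: every edge has an endpoint in this set.
No smaller cover exists because 1–D, 3–B, 4–C, 5–A is a matching of size 4, and a cover must include an endpoint of each of these disjoint edges (König's theorem).

4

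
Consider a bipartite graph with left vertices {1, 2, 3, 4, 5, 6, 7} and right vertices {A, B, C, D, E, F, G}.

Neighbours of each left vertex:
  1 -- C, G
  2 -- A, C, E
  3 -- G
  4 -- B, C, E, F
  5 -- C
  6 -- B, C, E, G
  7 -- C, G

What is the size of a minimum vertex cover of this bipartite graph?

5

A maximum matching has 5 edges (e.g. 1–C, 2–A, 3–G, 4–E, 6–B).
By König's theorem the minimum vertex cover has the same size. One such cover is {2, 4, 6, C, G}.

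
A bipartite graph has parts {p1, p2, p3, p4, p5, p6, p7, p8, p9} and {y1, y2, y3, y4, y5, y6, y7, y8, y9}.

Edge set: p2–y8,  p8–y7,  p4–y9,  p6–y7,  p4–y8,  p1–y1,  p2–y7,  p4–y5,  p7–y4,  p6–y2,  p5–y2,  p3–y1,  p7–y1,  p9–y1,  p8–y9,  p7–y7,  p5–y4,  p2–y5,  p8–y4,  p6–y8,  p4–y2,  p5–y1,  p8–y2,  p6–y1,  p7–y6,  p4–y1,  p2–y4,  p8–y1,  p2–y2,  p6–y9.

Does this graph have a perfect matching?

The set {p1, p3, p9} has only 1 neighbour ({y1}), so by Hall's theorem at most 7 of the 9 left vertices can be matched.
Hence no matching covers every left vertex.

No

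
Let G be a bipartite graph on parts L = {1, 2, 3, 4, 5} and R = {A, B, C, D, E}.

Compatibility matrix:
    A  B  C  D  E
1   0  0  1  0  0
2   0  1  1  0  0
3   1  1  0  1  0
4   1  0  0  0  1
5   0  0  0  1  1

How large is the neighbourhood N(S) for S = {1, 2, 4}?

The union of neighbours of {1, 2, 4} is {A, B, C, E}, which has 4 elements.
Since |N(S)| = 4 ≥ |S| = 3, Hall's condition holds for this subset.

4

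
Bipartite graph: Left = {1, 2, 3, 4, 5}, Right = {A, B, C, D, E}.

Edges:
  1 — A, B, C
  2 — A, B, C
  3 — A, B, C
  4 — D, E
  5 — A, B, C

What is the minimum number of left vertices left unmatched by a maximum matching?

A valid assignment of size 4: 1-A, 2-C, 3-B, 4-E.
The set {1, 2, 3, 5} has only 3 neighbours ({A, B, C}), so by Hall's theorem at most 4 of the 5 left vertices can be matched.
That matches 4 of the 5, leaving 1 unmatched; no matching can do better.

1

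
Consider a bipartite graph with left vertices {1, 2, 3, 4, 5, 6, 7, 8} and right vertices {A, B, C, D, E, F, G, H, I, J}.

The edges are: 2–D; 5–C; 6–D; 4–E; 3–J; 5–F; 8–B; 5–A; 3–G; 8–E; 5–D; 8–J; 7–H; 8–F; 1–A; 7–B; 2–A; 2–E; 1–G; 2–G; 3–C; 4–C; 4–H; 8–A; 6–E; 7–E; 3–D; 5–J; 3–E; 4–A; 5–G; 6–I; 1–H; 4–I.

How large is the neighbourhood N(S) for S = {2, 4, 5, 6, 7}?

The union of neighbours of {2, 4, 5, 6, 7} is {A, B, C, D, E, F, G, H, I, J}, which has 10 elements.
Since |N(S)| = 10 ≥ |S| = 5, Hall's condition holds for this subset.

10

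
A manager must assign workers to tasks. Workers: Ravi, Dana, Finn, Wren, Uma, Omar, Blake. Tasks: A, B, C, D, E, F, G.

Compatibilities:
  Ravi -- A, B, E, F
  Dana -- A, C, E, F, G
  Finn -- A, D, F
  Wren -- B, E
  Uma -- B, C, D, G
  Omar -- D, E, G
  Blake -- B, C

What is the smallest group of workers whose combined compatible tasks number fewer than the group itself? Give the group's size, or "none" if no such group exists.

none

A matching saturating every worker exists, for instance Ravi→A, Dana→G, Finn→F, Wren→E, Uma→C, Omar→D, Blake→B.
By Hall's marriage theorem, this means |N(S)| ≥ |S| for every subset S, so no violating subset exists.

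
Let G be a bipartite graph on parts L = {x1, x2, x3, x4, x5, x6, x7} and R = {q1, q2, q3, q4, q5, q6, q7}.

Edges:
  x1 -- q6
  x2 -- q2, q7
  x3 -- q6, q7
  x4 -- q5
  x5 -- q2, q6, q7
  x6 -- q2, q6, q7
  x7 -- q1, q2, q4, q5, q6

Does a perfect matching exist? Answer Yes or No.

The set {x1, x2, x3, x5, x6} has only 3 neighbours ({q2, q6, q7}), so by Hall's theorem at most 5 of the 7 left vertices can be matched.
Hence no matching covers every left vertex.

No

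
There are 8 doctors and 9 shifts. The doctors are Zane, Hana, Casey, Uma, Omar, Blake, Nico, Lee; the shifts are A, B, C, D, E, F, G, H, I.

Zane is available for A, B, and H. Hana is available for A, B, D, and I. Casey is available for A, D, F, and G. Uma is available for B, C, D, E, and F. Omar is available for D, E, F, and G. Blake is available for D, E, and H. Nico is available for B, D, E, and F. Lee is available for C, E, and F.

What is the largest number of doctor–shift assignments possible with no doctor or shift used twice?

A valid assignment of size 8: Zane–A, Hana–I, Casey–F, Uma–B, Omar–G, Blake–H, Nico–D, Lee–E.
This saturates every doctor, so 8 is the maximum.

8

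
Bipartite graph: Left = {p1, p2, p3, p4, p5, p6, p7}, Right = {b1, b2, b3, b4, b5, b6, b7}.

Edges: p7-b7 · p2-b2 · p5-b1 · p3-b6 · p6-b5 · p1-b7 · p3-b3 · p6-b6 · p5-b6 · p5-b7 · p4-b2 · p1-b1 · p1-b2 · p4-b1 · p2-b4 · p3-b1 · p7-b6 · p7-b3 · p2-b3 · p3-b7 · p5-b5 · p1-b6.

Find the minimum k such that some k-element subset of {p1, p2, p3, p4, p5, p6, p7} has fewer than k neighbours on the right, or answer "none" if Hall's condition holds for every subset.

A matching saturating every left vertex exists, for instance p1→b2, p2→b4, p3→b6, p4→b1, p5→b7, p6→b5, p7→b3.
By Hall's marriage theorem, this means |N(S)| ≥ |S| for every subset S, so no violating subset exists.

none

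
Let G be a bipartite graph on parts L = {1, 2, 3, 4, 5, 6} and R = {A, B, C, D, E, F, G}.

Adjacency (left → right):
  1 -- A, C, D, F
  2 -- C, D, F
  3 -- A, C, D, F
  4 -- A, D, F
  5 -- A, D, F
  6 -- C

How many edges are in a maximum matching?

One maximum matching: 1-A, 2-D, 3-C, 4-F.
The set {1, 2, 3, 4, 5, 6} has only 4 neighbours ({A, C, D, F}), so by Hall's theorem at most 4 of the 6 left vertices can be matched.

4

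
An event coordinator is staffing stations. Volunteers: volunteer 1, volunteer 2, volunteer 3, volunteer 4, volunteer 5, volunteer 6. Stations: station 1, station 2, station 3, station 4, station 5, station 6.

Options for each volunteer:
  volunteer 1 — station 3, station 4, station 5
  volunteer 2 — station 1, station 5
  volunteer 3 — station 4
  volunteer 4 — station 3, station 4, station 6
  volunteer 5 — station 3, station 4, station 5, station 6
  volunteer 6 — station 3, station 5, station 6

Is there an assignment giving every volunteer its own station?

No

The set {volunteer 1, volunteer 3, volunteer 4, volunteer 5, volunteer 6} has only 4 neighbours ({station 3, station 4, station 5, station 6}), so by Hall's theorem at most 5 of the 6 volunteers can be matched.
Hence no matching covers every volunteer.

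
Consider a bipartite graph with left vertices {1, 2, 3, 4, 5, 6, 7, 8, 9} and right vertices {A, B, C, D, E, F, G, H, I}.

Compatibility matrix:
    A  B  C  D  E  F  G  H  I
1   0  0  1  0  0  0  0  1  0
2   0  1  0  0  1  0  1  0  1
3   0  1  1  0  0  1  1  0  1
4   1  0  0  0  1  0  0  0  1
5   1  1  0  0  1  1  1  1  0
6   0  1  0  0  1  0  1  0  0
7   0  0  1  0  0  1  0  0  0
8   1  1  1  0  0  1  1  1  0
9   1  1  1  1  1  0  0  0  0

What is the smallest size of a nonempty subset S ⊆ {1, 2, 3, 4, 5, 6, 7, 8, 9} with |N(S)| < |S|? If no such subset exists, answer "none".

none

A matching saturating every left vertex exists, for instance 1→C, 2→I, 3→B, 4→A, 5→H, 6→E, 7→F, 8→G, 9→D.
By Hall's marriage theorem, this means |N(S)| ≥ |S| for every subset S, so no violating subset exists.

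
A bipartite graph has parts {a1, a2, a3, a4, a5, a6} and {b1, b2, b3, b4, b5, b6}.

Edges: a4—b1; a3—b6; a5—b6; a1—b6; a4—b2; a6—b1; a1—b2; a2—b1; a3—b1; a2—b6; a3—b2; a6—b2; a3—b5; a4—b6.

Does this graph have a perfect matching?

No

The set {a1, a2, a4, a5, a6} has only 3 neighbours ({b1, b2, b6}), so by Hall's theorem at most 4 of the 6 left vertices can be matched.
Hence no matching covers every left vertex.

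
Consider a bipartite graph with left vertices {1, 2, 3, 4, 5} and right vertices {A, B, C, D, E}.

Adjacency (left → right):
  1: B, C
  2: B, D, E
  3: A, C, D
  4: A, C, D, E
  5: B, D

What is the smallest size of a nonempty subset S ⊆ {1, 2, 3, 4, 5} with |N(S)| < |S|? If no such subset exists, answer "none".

A matching saturating every left vertex exists, for instance 1→C, 2→E, 3→A, 4→D, 5→B.
By Hall's marriage theorem, this means |N(S)| ≥ |S| for every subset S, so no violating subset exists.

none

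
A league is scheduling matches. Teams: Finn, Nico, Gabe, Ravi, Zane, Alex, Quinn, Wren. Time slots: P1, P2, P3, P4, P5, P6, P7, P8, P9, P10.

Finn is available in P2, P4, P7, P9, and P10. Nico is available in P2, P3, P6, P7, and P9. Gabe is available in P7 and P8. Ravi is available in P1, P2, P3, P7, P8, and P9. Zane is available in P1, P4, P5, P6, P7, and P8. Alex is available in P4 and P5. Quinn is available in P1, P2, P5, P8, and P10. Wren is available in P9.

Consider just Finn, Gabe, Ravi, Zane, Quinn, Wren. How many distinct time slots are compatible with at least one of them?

10

The union of neighbours of {Finn, Gabe, Ravi, Zane, Quinn, Wren} is {P1, P2, P3, P4, P5, P6, P7, P8, P9, P10}, which has 10 elements.
Since |N(S)| = 10 ≥ |S| = 6, Hall's condition holds for this subset.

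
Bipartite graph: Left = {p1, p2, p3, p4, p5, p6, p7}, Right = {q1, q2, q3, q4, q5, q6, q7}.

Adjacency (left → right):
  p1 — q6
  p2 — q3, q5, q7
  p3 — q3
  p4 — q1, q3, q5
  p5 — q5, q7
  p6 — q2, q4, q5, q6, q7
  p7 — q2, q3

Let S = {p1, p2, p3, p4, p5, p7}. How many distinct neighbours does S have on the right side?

6

The union of neighbours of {p1, p2, p3, p4, p5, p7} is {q1, q2, q3, q5, q6, q7}, which has 6 elements.
Since |N(S)| = 6 ≥ |S| = 6, Hall's condition holds for this subset.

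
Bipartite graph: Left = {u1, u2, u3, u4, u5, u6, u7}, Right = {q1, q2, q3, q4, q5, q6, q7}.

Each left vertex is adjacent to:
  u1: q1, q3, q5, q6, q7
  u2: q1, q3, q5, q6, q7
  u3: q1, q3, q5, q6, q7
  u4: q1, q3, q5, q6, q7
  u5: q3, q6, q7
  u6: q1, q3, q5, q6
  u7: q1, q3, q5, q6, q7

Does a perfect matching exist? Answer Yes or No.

No

The set {u1, u2, u3, u4, u5, u6, u7} has only 5 neighbours ({q1, q3, q5, q6, q7}), so by Hall's theorem at most 5 of the 7 left vertices can be matched.
Hence no matching covers every left vertex.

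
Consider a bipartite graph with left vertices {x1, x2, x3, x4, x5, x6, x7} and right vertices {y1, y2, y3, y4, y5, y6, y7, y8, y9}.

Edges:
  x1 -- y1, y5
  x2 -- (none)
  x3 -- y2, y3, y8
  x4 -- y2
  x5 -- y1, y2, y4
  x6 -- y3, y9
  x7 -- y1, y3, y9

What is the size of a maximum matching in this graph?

A valid assignment of size 6: x1–y5, x3–y8, x4–y2, x5–y1, x6–y9, x7–y3.
The set {x2} has only 0 neighbours (∅), so by Hall's theorem at most 6 of the 7 left vertices can be matched.

6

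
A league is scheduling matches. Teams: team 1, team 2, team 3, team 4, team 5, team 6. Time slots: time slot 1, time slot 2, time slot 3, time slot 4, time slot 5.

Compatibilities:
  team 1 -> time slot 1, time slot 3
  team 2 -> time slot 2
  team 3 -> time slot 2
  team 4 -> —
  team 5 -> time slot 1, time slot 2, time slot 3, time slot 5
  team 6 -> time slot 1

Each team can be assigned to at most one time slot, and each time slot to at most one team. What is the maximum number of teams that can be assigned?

One maximum matching: team 1–time slot 3, team 2–time slot 2, team 5–time slot 5, team 6–time slot 1.
The set {team 2, team 3, team 4} has only 1 neighbour ({time slot 2}), so by Hall's theorem at most 4 of the 6 teams can be matched.

4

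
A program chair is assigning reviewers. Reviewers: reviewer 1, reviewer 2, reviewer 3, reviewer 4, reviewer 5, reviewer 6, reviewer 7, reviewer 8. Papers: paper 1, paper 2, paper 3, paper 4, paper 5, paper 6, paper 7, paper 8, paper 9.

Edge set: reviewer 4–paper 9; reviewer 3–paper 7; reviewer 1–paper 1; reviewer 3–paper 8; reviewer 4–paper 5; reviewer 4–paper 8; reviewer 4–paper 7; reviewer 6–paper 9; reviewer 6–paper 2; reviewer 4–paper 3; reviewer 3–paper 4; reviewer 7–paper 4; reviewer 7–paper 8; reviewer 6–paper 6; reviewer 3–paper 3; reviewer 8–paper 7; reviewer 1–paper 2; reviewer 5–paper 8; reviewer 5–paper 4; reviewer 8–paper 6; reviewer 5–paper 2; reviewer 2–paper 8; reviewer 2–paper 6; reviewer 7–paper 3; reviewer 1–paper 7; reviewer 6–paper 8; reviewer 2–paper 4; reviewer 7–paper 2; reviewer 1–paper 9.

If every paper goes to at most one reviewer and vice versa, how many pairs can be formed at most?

8

One maximum matching: reviewer 1–paper 1, reviewer 2–paper 6, reviewer 3–paper 4, reviewer 4–paper 5, reviewer 5–paper 8, reviewer 6–paper 9, reviewer 7–paper 2, reviewer 8–paper 7.
This saturates every reviewer, so 8 is the maximum.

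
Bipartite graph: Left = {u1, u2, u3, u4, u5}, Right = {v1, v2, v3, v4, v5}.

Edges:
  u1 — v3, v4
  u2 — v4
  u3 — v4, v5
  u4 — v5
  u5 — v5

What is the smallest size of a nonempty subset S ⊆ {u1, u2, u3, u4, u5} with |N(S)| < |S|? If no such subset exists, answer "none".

Take S = {u4, u5}. Its neighbourhood is {v5}, so |N(S)| = 1 < |S| = 2.
No single vertex violates Hall's condition since each has at least one neighbour, so 2 is the minimum.

2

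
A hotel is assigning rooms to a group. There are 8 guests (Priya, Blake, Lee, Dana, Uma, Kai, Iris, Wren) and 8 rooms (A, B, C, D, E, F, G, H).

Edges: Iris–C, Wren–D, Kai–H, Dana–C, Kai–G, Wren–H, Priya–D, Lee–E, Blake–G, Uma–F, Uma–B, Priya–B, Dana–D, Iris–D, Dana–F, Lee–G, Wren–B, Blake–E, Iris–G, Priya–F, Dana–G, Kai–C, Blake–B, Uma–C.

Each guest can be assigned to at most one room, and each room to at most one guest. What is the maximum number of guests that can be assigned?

7

For example, pair Priya–D, Blake–B, Lee–E, Dana–C, Uma–F, Kai–H, Iris–G.
The set {Priya, Blake, Lee, Dana, Uma, Kai, Iris, Wren} has only 7 neighbours ({B, C, D, E, F, G, H}), so by Hall's theorem at most 7 of the 8 guests can be matched.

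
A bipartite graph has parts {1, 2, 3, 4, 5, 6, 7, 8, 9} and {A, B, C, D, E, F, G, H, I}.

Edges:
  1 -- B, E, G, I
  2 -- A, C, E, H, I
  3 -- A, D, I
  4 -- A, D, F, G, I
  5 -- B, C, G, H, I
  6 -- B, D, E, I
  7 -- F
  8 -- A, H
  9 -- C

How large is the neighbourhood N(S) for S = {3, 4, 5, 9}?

8

The union of neighbours of {3, 4, 5, 9} is {A, B, C, D, F, G, H, I}, which has 8 elements.
Since |N(S)| = 8 ≥ |S| = 4, Hall's condition holds for this subset.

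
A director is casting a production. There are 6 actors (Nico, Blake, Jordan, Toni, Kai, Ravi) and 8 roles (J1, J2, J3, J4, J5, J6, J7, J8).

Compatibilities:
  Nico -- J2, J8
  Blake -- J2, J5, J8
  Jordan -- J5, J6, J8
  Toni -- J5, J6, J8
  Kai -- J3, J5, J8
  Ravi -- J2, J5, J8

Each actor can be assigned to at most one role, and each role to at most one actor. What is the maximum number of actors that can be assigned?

One maximum matching: Nico→J2, Blake→J5, Jordan→J8, Toni→J6, Kai→J3.
The set {Nico, Blake, Jordan, Toni, Ravi} has only 4 neighbours ({J2, J5, J6, J8}), so by Hall's theorem at most 5 of the 6 actors can be matched.

5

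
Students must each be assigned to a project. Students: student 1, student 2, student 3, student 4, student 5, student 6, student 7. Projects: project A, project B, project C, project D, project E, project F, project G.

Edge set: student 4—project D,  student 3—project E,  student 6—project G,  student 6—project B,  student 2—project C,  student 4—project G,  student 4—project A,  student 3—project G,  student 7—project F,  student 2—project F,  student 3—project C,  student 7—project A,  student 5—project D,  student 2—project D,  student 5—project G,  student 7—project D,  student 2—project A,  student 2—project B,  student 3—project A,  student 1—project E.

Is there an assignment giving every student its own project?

Yes

For example, pair student 1→project E, student 2→project F, student 3→project C, student 4→project G, student 5→project D, student 6→project B, student 7→project A.
All 7 students are covered.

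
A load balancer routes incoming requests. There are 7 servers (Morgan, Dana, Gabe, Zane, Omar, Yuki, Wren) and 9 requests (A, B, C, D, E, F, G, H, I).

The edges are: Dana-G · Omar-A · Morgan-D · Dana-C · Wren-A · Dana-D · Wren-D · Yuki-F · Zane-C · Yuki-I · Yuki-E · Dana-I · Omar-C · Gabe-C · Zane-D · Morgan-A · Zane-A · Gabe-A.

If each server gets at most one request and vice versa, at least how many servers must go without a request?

One maximum matching: Morgan-D, Dana-G, Gabe-A, Zane-C, Yuki-E.
The set {Morgan, Gabe, Zane, Omar, Wren} has only 3 neighbours ({A, C, D}), so by Hall's theorem at most 5 of the 7 servers can be matched.
That matches 5 of the 7, leaving 2 unmatched; no matching can do better.

2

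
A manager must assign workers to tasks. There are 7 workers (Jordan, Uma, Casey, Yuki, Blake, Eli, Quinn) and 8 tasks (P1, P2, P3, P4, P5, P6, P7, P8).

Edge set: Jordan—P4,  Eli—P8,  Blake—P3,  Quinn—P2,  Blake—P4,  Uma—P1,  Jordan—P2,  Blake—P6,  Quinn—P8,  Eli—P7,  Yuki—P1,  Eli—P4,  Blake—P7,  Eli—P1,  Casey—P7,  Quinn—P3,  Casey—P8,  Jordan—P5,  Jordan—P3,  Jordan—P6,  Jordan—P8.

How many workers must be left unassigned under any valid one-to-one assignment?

One maximum matching: Jordan–P3, Uma–P1, Casey–P7, Blake–P6, Eli–P4, Quinn–P8.
The set {Uma, Yuki} has only 1 neighbour ({P1}), so by Hall's theorem at most 6 of the 7 workers can be matched.
That matches 6 of the 7, leaving 1 unmatched; no matching can do better.

1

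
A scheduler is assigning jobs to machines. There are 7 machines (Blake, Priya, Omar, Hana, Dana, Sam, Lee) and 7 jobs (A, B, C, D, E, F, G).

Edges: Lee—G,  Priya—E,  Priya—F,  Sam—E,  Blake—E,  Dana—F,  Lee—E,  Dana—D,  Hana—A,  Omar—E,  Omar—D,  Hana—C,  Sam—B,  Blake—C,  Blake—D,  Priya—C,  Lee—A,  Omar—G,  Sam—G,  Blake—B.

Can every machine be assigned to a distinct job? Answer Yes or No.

For example, pair Blake→B, Priya→C, Omar→D, Hana→A, Dana→F, Sam→G, Lee→E.
All 7 machines are covered.

Yes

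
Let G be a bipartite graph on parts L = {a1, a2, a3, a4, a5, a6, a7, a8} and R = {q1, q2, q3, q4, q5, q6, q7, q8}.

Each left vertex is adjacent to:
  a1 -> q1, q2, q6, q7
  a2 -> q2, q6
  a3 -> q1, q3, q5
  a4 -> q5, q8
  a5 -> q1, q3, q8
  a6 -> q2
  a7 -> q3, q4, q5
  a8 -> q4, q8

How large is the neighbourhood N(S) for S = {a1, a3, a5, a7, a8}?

8

The union of neighbours of {a1, a3, a5, a7, a8} is {q1, q2, q3, q4, q5, q6, q7, q8}, which has 8 elements.
Since |N(S)| = 8 ≥ |S| = 5, Hall's condition holds for this subset.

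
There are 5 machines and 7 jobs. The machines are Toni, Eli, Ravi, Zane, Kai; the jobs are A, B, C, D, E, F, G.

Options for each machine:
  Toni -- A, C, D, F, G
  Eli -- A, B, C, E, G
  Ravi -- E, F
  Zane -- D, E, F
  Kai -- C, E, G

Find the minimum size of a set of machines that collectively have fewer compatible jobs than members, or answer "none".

none

A matching saturating every machine exists, for instance Toni→A, Eli→G, Ravi→F, Zane→D, Kai→E.
By Hall's marriage theorem, this means |N(S)| ≥ |S| for every subset S, so no violating subset exists.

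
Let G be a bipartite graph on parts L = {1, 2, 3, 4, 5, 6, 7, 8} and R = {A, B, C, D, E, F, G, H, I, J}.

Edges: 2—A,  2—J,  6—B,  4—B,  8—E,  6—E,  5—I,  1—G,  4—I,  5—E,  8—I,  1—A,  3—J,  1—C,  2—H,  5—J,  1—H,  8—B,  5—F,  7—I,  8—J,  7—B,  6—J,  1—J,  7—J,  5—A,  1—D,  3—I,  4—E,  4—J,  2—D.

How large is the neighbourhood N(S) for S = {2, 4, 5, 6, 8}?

8

The union of neighbours of {2, 4, 5, 6, 8} is {A, B, D, E, F, H, I, J}, which has 8 elements.
Since |N(S)| = 8 ≥ |S| = 5, Hall's condition holds for this subset.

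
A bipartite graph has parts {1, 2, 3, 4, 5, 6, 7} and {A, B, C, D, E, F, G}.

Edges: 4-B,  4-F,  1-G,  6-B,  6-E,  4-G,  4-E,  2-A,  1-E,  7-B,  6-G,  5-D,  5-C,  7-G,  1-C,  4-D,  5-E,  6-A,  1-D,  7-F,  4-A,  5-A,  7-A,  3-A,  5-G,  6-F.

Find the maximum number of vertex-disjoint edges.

For example, pair 1→C, 2→A, 4→G, 5→D, 6→E, 7→B.
The set {2, 3} has only 1 neighbour ({A}), so by Hall's theorem at most 6 of the 7 left vertices can be matched.

6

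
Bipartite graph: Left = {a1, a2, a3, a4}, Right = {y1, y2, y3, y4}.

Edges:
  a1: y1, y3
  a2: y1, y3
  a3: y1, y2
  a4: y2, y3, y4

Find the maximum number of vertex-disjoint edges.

4

One maximum matching: a1–y1, a2–y3, a3–y2, a4–y4.
All 4 left vertices are matched, so no larger matching exists.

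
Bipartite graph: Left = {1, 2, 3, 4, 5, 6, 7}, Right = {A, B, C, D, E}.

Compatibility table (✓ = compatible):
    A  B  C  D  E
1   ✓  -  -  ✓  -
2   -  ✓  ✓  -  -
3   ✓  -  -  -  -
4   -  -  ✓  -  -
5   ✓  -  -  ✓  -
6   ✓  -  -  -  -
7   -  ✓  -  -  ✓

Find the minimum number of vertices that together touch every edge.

5

The 5 edges 1–D, 2–B, 3–A, 4–C, 7–E form a matching, so any vertex cover needs at least 5 vertices (one per matched edge).
Conversely {2, 4, 7, A, D} meets every edge and has exactly 5 vertices, so 5 is optimal.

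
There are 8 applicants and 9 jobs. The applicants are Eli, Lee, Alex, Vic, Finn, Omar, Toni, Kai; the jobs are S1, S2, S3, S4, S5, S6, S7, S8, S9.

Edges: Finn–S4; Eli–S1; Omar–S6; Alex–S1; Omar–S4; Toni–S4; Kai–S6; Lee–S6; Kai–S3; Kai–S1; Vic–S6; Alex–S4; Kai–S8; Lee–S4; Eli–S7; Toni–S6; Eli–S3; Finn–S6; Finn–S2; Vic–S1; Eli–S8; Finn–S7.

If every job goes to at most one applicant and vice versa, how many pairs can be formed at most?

6

For example, pair Eli→S7, Lee→S4, Alex→S1, Vic→S6, Finn→S2, Kai→S8.
The set {Lee, Alex, Vic, Omar, Toni} has only 3 neighbours ({S1, S4, S6}), so by Hall's theorem at most 6 of the 8 applicants can be matched.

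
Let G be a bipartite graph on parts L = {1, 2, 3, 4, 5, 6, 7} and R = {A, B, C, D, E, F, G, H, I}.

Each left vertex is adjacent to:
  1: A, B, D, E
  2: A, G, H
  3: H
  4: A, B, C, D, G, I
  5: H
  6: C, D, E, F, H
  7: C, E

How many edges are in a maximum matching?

One maximum matching: 1→B, 2→A, 3→H, 4→G, 6→F, 7→E.
The set {3, 5} has only 1 neighbour ({H}), so by Hall's theorem at most 6 of the 7 left vertices can be matched.

6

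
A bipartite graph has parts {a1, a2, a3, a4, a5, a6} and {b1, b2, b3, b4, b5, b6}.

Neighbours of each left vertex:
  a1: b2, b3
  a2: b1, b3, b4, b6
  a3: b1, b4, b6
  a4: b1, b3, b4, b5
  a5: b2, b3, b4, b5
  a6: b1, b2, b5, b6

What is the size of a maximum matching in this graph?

6

One maximum matching: a1→b2, a2→b1, a3→b6, a4→b4, a5→b3, a6→b5.
All 6 left vertices are matched, so no larger matching exists.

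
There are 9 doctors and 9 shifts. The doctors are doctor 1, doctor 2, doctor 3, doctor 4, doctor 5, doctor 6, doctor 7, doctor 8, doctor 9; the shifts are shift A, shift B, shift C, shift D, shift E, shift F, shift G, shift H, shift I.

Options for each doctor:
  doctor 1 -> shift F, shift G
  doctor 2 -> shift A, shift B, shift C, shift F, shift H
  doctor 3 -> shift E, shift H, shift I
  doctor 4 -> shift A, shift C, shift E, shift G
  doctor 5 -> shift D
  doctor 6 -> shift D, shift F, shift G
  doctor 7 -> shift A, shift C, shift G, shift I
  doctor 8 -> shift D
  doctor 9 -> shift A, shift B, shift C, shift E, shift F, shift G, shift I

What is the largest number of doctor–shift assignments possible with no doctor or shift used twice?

One maximum matching: doctor 1-shift F, doctor 2-shift B, doctor 3-shift E, doctor 4-shift C, doctor 5-shift D, doctor 6-shift G, doctor 7-shift I, doctor 9-shift A.
The set {doctor 5, doctor 8} has only 1 neighbour ({shift D}), so by Hall's theorem at most 8 of the 9 doctors can be matched.

8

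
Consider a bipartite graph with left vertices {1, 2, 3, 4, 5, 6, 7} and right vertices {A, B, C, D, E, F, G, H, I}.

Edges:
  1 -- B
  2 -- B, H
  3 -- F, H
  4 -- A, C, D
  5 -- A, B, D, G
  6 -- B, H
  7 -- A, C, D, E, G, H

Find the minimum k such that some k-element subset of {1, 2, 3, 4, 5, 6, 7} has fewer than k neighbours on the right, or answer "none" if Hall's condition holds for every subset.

Take S = {1, 2, 6}. Its neighbourhood is {B, H}, so |N(S)| = 2 < |S| = 3.
Every subset of size less than 3 has at least as many neighbours as members, so 3 is the minimum.

3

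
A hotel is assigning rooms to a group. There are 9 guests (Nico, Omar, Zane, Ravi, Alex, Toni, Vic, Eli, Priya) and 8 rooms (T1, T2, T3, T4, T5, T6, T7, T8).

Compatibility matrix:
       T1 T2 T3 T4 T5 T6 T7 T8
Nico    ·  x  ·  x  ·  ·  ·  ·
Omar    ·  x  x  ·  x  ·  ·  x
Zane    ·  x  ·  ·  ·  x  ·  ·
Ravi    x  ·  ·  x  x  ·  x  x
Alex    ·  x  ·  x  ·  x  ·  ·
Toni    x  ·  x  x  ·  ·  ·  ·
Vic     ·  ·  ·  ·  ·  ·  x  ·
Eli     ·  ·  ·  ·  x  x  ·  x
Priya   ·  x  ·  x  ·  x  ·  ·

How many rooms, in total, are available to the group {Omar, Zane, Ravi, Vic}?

The union of neighbours of {Omar, Zane, Ravi, Vic} is {T1, T2, T3, T4, T5, T6, T7, T8}, which has 8 elements.
Since |N(S)| = 8 ≥ |S| = 4, Hall's condition holds for this subset.

8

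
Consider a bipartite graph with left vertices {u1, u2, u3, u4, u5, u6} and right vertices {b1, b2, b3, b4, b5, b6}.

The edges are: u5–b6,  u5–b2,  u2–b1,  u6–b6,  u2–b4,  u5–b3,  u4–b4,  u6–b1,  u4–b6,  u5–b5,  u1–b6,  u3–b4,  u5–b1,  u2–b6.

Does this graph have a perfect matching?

The set {u1, u2, u3, u4, u6} has only 3 neighbours ({b1, b4, b6}), so by Hall's theorem at most 4 of the 6 left vertices can be matched.
Hence no matching covers every left vertex.

No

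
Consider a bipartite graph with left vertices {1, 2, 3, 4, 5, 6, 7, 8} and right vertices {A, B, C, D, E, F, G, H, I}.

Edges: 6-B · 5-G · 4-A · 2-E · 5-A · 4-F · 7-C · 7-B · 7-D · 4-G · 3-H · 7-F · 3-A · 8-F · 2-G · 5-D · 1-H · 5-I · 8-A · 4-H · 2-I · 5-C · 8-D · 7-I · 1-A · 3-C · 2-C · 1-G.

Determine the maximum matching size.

8

One maximum matching: 1→H, 2→E, 3→C, 4→G, 5→A, 6→B, 7→D, 8→F.
All 8 left vertices are matched, so no larger matching exists.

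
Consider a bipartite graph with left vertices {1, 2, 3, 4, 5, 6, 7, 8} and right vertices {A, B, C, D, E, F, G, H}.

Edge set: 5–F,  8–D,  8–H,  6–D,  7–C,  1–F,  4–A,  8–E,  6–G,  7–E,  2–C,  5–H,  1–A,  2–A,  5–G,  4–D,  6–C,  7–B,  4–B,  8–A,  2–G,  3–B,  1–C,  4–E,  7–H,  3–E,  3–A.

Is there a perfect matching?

Yes

For example, pair 1→F, 2→G, 3→A, 4→B, 5→H, 6→D, 7→C, 8→E.
Every left vertex is matched, so this is a perfect matching.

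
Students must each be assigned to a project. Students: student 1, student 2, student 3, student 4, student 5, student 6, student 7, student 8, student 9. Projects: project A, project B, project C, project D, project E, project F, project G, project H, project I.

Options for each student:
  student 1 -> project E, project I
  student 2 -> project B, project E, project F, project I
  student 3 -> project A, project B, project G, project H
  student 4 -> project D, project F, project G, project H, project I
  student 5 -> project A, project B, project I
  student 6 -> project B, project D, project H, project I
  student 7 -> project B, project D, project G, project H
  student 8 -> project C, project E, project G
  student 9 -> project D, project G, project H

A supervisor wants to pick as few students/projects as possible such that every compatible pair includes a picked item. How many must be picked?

9

{student 1, student 2, student 3, student 4, student 5, student 6, student 7, student 8, student 9} is a vertex cover of size 9: every edge has an endpoint in this set.
No smaller cover exists because student 1–project E, student 2–project F, student 3–project A, student 4–project D, student 5–project B, student 6–project I, student 7–project G, student 8–project C, student 9–project H is a matching of size 9, and a cover must include an endpoint of each of these disjoint edges (König's theorem).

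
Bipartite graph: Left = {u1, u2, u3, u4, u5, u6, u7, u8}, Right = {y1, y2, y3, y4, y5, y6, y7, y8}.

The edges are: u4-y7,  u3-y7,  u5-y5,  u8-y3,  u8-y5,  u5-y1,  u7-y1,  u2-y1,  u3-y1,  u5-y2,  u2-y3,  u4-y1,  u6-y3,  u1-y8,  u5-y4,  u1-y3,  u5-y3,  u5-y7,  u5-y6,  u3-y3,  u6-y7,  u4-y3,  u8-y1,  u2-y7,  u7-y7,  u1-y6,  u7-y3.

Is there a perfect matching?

No

The set {u2, u3, u4, u6, u7} has only 3 neighbours ({y1, y3, y7}), so by Hall's theorem at most 6 of the 8 left vertices can be matched.
Hence no matching covers every left vertex.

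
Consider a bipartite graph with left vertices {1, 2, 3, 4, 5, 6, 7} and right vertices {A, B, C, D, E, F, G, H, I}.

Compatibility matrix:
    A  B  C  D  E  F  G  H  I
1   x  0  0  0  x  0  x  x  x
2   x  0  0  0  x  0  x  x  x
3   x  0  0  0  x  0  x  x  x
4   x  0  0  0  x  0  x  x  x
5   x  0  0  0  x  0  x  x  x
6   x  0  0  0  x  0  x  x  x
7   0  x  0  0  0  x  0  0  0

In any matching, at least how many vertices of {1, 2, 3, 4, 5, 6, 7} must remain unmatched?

A valid assignment of size 6: 1-I, 2-H, 3-E, 4-A, 5-G, 7-B.
The set {1, 2, 3, 4, 5, 6} has only 5 neighbours ({A, E, G, H, I}), so by Hall's theorem at most 6 of the 7 left vertices can be matched.
That matches 6 of the 7, leaving 1 unmatched; no matching can do better.

1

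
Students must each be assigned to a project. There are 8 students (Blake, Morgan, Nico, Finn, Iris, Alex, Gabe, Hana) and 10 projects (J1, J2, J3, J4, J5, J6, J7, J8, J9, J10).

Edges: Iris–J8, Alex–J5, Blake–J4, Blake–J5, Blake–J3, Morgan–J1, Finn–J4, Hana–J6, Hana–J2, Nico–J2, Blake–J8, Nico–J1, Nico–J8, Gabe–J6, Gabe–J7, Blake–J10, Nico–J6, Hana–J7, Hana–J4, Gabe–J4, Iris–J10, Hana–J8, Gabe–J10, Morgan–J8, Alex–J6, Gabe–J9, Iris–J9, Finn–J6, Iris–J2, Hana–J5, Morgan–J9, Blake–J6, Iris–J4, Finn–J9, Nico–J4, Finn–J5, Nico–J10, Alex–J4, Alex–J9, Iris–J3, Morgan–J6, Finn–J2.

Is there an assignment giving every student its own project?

For example, pair Blake-J3, Morgan-J8, Nico-J1, Finn-J2, Iris-J10, Alex-J5, Gabe-J9, Hana-J6.
Every student is matched, so this matching saturates all of them.

Yes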